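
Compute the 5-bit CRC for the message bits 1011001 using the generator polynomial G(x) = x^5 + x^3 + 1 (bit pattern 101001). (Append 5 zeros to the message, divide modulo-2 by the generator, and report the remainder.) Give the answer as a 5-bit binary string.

00001

Append 5 zeros: 101100100000. Divide by 101001 (XOR where the leading bit is 1):
  pos 0: 101100 XOR 101001 = 000101
  pos 3: 101100 XOR 101001 = 000101
  pos 6: 101000 XOR 101001 = 000001
Remainder (last 5 bits) = 00001. This is the CRC / FCS.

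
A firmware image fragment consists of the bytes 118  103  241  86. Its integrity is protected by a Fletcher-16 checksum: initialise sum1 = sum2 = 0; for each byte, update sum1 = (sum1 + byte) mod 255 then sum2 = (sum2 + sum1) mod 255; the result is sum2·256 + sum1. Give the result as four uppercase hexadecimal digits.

Running sums (mod 255):
  after byte 0 (118): sum1=118, sum2=118
  after byte 1 (103): sum1=221, sum2=84
  after byte 2 (241): sum1=207, sum2=36
  after byte 3 (86): sum1=38, sum2=74
Checksum = sum2·256 + sum1 = 74·256 + 38 = 18982 = 0x4A26.

4A26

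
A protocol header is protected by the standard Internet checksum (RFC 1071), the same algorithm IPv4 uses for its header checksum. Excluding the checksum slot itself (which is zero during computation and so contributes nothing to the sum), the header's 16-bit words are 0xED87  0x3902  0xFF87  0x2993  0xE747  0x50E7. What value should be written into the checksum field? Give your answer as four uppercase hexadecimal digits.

782B

One's-complement addition (fold any carry out of bit 15 back into bit 0):
  0xED87 + 0x3902 = 0x12689 → wrap carry → 0x268A
  0x268A + 0xFF87 = 0x12611 → wrap carry → 0x2612
  0x2612 + 0x2993 = 0x04FA5
  0x4FA5 + 0xE747 = 0x136EC → wrap carry → 0x36ED
  0x36ED + 0x50E7 = 0x087D4
One's-complement sum = 0x87D4.
Checksum = ~0x87D4 & 0xFFFF = 0x782B.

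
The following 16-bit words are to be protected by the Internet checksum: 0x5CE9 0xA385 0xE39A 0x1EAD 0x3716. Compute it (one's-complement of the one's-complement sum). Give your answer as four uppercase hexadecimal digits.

One's-complement addition (fold any carry out of bit 15 back into bit 0):
  0x5CE9 + 0xA385 = 0x1006E → wrap carry → 0x006F
  0x006F + 0xE39A = 0x0E409
  0xE409 + 0x1EAD = 0x102B6 → wrap carry → 0x02B7
  0x02B7 + 0x3716 = 0x039CD
One's-complement sum = 0x39CD.
Checksum = ~0x39CD & 0xFFFF = 0xC632.

C632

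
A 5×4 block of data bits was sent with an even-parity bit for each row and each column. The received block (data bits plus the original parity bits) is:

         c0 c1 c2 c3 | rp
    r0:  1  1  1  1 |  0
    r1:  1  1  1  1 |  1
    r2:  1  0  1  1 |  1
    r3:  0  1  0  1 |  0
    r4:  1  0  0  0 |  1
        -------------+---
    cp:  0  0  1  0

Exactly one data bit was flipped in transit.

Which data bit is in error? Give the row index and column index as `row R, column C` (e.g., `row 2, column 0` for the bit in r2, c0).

Recompute each row's even parity and compare to rp:
  r0: data parity 0, sent rp 0 → ok
  r1: data parity 0, sent rp 1 → mismatch
  r2: data parity 1, sent rp 1 → ok
  r3: data parity 0, sent rp 0 → ok
  r4: data parity 1, sent rp 1 → ok
Recompute each column's even parity and compare to cp:
  c0: data parity 0, sent cp 0 → ok
  c1: data parity 1, sent cp 0 → mismatch
  c2: data parity 1, sent cp 1 → ok
  c3: data parity 0, sent cp 0 → ok
Exactly one row (r1) and one column (c1) fail → the flipped bit is at their intersection.

row 1, column 1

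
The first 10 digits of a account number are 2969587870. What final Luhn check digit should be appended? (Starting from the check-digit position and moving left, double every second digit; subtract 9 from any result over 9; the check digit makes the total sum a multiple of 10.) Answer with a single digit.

Partial digits right→left: 0 7 8 7 8 5 9 6 9 2
Double every second digit counting from the check-digit position (so the 1st, 3rd, 5th, ... of the partial from the right).
  doubled (with −9 where >9): 0 7 7 9 9 → sum 32
  kept as-is: 7 7 5 6 2 → sum 27
Total = 32 + 27 = 59.
Check digit = (10 − (59 mod 10)) mod 10 = 1.

1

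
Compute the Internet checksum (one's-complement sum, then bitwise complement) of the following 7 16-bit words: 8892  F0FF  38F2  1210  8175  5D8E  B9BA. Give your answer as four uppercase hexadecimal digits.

A2AC

One's-complement addition (fold any carry out of bit 15 back into bit 0):
  0x8892 + 0xF0FF = 0x17991 → wrap carry → 0x7992
  0x7992 + 0x38F2 = 0x0B284
  0xB284 + 0x1210 = 0x0C494
  0xC494 + 0x8175 = 0x14609 → wrap carry → 0x460A
  0x460A + 0x5D8E = 0x0A398
  0xA398 + 0xB9BA = 0x15D52 → wrap carry → 0x5D53
One's-complement sum = 0x5D53.
Checksum = ~0x5D53 & 0xFFFF = 0xA2AC.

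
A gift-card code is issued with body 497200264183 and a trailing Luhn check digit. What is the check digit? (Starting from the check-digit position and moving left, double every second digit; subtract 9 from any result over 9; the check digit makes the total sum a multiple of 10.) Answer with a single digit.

1

Partial digits right→left: 3 8 1 4 6 2 0 0 2 7 9 4
Double every second digit counting from the check-digit position (so the 1st, 3rd, 5th, ... of the partial from the right).
  doubled (with −9 where >9): 6 2 3 0 4 9 → sum 24
  kept as-is: 8 4 2 0 7 4 → sum 25
Total = 24 + 25 = 49.
Check digit = (10 − (49 mod 10)) mod 10 = 1.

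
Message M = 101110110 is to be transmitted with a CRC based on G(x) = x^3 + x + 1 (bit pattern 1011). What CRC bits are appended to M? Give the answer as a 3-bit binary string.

Append 3 zeros: 101110110000. Divide by 1011 (XOR where the leading bit is 1):
  pos 0: 1011 XOR 1011 = 0000
  pos 4: 1011 XOR 1011 = 0000
Remainder (last 3 bits) = 000. This is the CRC / FCS.

000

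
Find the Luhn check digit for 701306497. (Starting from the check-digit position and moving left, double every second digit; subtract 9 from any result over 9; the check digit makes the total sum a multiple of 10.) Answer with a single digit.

Partial digits right→left: 7 9 4 6 0 3 1 0 7
Double every second digit counting from the check-digit position (so the 1st, 3rd, 5th, ... of the partial from the right).
  doubled (with −9 where >9): 5 8 0 2 5 → sum 20
  kept as-is: 9 6 3 0 → sum 18
Total = 20 + 18 = 38.
Check digit = (10 − (38 mod 10)) mod 10 = 2.

2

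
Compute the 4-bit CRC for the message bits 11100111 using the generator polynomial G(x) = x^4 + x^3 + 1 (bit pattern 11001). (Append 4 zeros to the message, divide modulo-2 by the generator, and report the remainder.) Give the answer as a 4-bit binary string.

Append 4 zeros: 111001110000. Divide by 11001 (XOR where the leading bit is 1):
  pos 0: 11100 XOR 11001 = 00101
  pos 2: 10111 XOR 11001 = 01110
  pos 3: 11101 XOR 11001 = 00100
  pos 5: 10000 XOR 11001 = 01001
  pos 6: 10010 XOR 11001 = 01011
  pos 7: 10110 XOR 11001 = 01111
Remainder (last 4 bits) = 1111. This is the CRC / FCS.

1111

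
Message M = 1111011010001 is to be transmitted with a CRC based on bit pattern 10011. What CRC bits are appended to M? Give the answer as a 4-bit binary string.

1000

Append 4 zeros: 11110110100010000. Divide by 10011 (XOR where the leading bit is 1):
  pos 0: 11110 XOR 10011 = 01101
  pos 1: 11011 XOR 10011 = 01000
  pos 2: 10001 XOR 10011 = 00010
  pos 5: 10010 XOR 10011 = 00001
  pos 9: 10010 XOR 10011 = 00001
Remainder (last 4 bits) = 1000. This is the CRC / FCS.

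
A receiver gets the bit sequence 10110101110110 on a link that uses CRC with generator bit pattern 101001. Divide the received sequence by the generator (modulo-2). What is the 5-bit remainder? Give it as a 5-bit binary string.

Modulo-2 division of 10110101110110 by 101001:
  pos 0: 101101 XOR 101001 = 000100
  pos 3: 100011 XOR 101001 = 001010
  pos 5: 101010 XOR 101001 = 000011
Remainder = 11110 (nonzero — an error is detected).

11110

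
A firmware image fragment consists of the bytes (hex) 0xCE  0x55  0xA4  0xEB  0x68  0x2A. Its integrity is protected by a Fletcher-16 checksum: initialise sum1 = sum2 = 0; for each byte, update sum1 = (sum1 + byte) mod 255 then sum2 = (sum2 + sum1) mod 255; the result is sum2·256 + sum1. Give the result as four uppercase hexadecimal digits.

D447

Running sums (mod 255):
  after byte 0 (0xCE): sum1=206, sum2=206
  after byte 1 (0x55): sum1=36, sum2=242
  after byte 2 (0xA4): sum1=200, sum2=187
  after byte 3 (0xEB): sum1=180, sum2=112
  after byte 4 (0x68): sum1=29, sum2=141
  after byte 5 (0x2A): sum1=71, sum2=212
Checksum = sum2·256 + sum1 = 212·256 + 71 = 54343 = 0xD447.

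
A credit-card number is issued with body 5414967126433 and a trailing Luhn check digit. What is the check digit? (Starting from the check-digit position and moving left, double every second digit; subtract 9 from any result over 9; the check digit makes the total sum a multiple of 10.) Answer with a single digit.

1

Partial digits right→left: 3 3 4 6 2 1 7 6 9 4 1 4 5
Double every second digit counting from the check-digit position (so the 1st, 3rd, 5th, ... of the partial from the right).
  doubled (with −9 where >9): 6 8 4 5 9 2 1 → sum 35
  kept as-is: 3 6 1 6 4 4 → sum 24
Total = 35 + 24 = 59.
Check digit = (10 − (59 mod 10)) mod 10 = 1.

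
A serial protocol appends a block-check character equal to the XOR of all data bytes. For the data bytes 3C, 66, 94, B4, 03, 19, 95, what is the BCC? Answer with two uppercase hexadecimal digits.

F5

XOR the bytes together:
  start with 0x3C
  0x3C ⊕ 0x66 = 0x5A
  0x5A ⊕ 0x94 = 0xCE
  0xCE ⊕ 0xB4 = 0x7A
  0x7A ⊕ 0x03 = 0x79
  0x79 ⊕ 0x19 = 0x60
  0x60 ⊕ 0x95 = 0xF5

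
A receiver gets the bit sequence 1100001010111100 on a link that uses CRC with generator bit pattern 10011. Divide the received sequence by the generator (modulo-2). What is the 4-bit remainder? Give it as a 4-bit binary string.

0000

Modulo-2 division of 1100001010111100 by 10011:
  pos 0: 11000 XOR 10011 = 01011
  pos 1: 10110 XOR 10011 = 00101
  pos 3: 10110 XOR 10011 = 00101
  pos 5: 10110 XOR 10011 = 00101
  pos 7: 10111 XOR 10011 = 00100
  pos 9: 10011 XOR 10011 = 00000
Remainder = 0000 (zero — the frame passes the CRC check).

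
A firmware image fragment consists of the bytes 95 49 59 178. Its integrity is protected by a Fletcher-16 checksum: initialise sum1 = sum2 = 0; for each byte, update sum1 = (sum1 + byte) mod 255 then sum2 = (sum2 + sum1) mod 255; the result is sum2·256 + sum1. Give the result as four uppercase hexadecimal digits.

Running sums (mod 255):
  after byte 0 (95): sum1=95, sum2=95
  after byte 1 (49): sum1=144, sum2=239
  after byte 2 (59): sum1=203, sum2=187
  after byte 3 (178): sum1=126, sum2=58
Checksum = sum2·256 + sum1 = 58·256 + 126 = 14974 = 0x3A7E.

3A7E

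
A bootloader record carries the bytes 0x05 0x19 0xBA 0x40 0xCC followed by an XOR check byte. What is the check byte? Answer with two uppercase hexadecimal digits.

2A

XOR the bytes together:
  start with 0x05
  0x05 ⊕ 0x19 = 0x1C
  0x1C ⊕ 0xBA = 0xA6
  0xA6 ⊕ 0x40 = 0xE6
  0xE6 ⊕ 0xCC = 0x2A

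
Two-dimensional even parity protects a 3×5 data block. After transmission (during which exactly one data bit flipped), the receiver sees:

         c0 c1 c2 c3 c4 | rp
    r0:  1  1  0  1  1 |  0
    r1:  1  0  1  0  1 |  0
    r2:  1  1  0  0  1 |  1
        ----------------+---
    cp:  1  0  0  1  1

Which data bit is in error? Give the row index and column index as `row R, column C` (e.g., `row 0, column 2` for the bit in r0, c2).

row 1, column 2

Recompute each row's even parity and compare to rp:
  r0: data parity 0, sent rp 0 → ok
  r1: data parity 1, sent rp 0 → mismatch
  r2: data parity 1, sent rp 1 → ok
Recompute each column's even parity and compare to cp:
  c0: data parity 1, sent cp 1 → ok
  c1: data parity 0, sent cp 0 → ok
  c2: data parity 1, sent cp 0 → mismatch
  c3: data parity 1, sent cp 1 → ok
  c4: data parity 1, sent cp 1 → ok
Exactly one row (r1) and one column (c2) fail → the flipped bit is at their intersection.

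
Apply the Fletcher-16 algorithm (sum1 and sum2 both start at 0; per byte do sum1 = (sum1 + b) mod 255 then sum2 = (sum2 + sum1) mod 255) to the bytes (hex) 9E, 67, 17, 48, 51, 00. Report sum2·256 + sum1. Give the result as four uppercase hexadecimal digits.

Running sums (mod 255):
  after byte 0 (9E): sum1=158, sum2=158
  after byte 1 (67): sum1=6, sum2=164
  after byte 2 (17): sum1=29, sum2=193
  after byte 3 (48): sum1=101, sum2=39
  after byte 4 (51): sum1=182, sum2=221
  after byte 5 (00): sum1=182, sum2=148
Checksum = sum2·256 + sum1 = 148·256 + 182 = 38070 = 0x94B6.

94B6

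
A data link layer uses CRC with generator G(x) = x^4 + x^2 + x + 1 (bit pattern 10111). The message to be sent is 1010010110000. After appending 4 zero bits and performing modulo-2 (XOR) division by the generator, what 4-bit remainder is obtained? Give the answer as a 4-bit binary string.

Append 4 zeros: 10100101100000000. Divide by 10111 (XOR where the leading bit is 1):
  pos 0: 10100 XOR 10111 = 00011
  pos 3: 11101 XOR 10111 = 01010
  pos 4: 10101 XOR 10111 = 00010
  pos 7: 10000 XOR 10111 = 00111
  pos 9: 11100 XOR 10111 = 01011
  pos 10: 10110 XOR 10111 = 00001
Remainder (last 4 bits) = 0100. This is the CRC / FCS.

0100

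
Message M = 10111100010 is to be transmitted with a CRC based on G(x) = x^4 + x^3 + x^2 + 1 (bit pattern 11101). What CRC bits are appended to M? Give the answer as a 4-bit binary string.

0000

Append 4 zeros: 101111000100000. Divide by 11101 (XOR where the leading bit is 1):
  pos 0: 10111 XOR 11101 = 01010
  pos 1: 10101 XOR 11101 = 01000
  pos 2: 10000 XOR 11101 = 01101
  pos 3: 11010 XOR 11101 = 00111
  pos 5: 11101 XOR 11101 = 00000
Remainder (last 4 bits) = 0000. This is the CRC / FCS.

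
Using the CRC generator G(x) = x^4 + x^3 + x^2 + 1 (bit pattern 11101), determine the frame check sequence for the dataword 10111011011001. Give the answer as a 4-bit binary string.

1110

Append 4 zeros: 101110110110010000. Divide by 11101 (XOR where the leading bit is 1):
  pos 0: 10111 XOR 11101 = 01010
  pos 1: 10100 XOR 11101 = 01001
  pos 2: 10011 XOR 11101 = 01110
  pos 3: 11101 XOR 11101 = 00000
  pos 9: 11001 XOR 11101 = 00100
  pos 11: 10000 XOR 11101 = 01101
  pos 12: 11010 XOR 11101 = 00111
Remainder (last 4 bits) = 1110. This is the CRC / FCS.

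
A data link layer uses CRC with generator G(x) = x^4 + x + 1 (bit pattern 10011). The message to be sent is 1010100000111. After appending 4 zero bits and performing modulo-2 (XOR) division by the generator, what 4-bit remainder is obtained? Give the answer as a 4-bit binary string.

Append 4 zeros: 10101000001110000. Divide by 10011 (XOR where the leading bit is 1):
  pos 0: 10101 XOR 10011 = 00110
  pos 2: 11000 XOR 10011 = 01011
  pos 3: 10110 XOR 10011 = 00101
  pos 5: 10100 XOR 10011 = 00111
  pos 7: 11111 XOR 10011 = 01100
  pos 8: 11001 XOR 10011 = 01010
  pos 9: 10100 XOR 10011 = 00111
  pos 11: 11100 XOR 10011 = 01111
  pos 12: 11110 XOR 10011 = 01101
Remainder (last 4 bits) = 1101. This is the CRC / FCS.

1101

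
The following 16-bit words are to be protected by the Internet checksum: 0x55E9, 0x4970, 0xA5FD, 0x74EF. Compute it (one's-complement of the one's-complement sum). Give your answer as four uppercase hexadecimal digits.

45B9

One's-complement addition (fold any carry out of bit 15 back into bit 0):
  0x55E9 + 0x4970 = 0x09F59
  0x9F59 + 0xA5FD = 0x14556 → wrap carry → 0x4557
  0x4557 + 0x74EF = 0x0BA46
One's-complement sum = 0xBA46.
Checksum = ~0xBA46 & 0xFFFF = 0x45B9.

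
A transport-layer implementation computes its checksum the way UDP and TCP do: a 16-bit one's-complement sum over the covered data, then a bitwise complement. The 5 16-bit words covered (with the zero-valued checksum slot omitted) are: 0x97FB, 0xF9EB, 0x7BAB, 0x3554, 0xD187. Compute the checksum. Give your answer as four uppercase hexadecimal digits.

EB90

One's-complement addition (fold any carry out of bit 15 back into bit 0):
  0x97FB + 0xF9EB = 0x191E6 → wrap carry → 0x91E7
  0x91E7 + 0x7BAB = 0x10D92 → wrap carry → 0x0D93
  0x0D93 + 0x3554 = 0x042E7
  0x42E7 + 0xD187 = 0x1146E → wrap carry → 0x146F
One's-complement sum = 0x146F.
Checksum = ~0x146F & 0xFFFF = 0xEB90.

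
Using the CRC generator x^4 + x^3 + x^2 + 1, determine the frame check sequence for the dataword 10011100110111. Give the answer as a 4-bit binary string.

Append 4 zeros: 100111001101110000. Divide by 11101 (XOR where the leading bit is 1):
  pos 0: 10011 XOR 11101 = 01110
  pos 1: 11101 XOR 11101 = 00000
  pos 8: 11011 XOR 11101 = 00110
  pos 10: 11010 XOR 11101 = 00111
  pos 12: 11100 XOR 11101 = 00001
Remainder (last 4 bits) = 0010. This is the CRC / FCS.

0010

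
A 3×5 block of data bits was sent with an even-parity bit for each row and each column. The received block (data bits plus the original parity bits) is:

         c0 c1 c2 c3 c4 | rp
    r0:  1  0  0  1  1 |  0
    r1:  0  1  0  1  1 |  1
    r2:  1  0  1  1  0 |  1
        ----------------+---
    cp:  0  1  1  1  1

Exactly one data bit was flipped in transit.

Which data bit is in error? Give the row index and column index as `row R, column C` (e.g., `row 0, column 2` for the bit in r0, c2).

Recompute each row's even parity and compare to rp:
  r0: data parity 1, sent rp 0 → mismatch
  r1: data parity 1, sent rp 1 → ok
  r2: data parity 1, sent rp 1 → ok
Recompute each column's even parity and compare to cp:
  c0: data parity 0, sent cp 0 → ok
  c1: data parity 1, sent cp 1 → ok
  c2: data parity 1, sent cp 1 → ok
  c3: data parity 1, sent cp 1 → ok
  c4: data parity 0, sent cp 1 → mismatch
Exactly one row (r0) and one column (c4) fail → the flipped bit is at their intersection.

row 0, column 4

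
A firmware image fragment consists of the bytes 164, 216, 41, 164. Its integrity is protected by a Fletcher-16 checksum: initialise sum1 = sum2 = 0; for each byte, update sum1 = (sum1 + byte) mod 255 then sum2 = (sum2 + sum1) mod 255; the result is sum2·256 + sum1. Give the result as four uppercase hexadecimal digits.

Running sums (mod 255):
  after byte 0 (164): sum1=164, sum2=164
  after byte 1 (216): sum1=125, sum2=34
  after byte 2 (41): sum1=166, sum2=200
  after byte 3 (164): sum1=75, sum2=20
Checksum = sum2·256 + sum1 = 20·256 + 75 = 5195 = 0x144B.

144B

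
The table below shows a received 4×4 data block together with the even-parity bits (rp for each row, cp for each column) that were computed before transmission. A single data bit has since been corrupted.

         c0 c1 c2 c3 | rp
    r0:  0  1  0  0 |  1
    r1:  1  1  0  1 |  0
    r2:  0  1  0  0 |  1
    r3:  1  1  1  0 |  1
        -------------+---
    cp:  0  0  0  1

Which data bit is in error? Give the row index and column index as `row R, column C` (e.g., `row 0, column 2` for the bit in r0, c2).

row 1, column 2

Recompute each row's even parity and compare to rp:
  r0: data parity 1, sent rp 1 → ok
  r1: data parity 1, sent rp 0 → mismatch
  r2: data parity 1, sent rp 1 → ok
  r3: data parity 1, sent rp 1 → ok
Recompute each column's even parity and compare to cp:
  c0: data parity 0, sent cp 0 → ok
  c1: data parity 0, sent cp 0 → ok
  c2: data parity 1, sent cp 0 → mismatch
  c3: data parity 1, sent cp 1 → ok
Exactly one row (r1) and one column (c2) fail → the flipped bit is at their intersection.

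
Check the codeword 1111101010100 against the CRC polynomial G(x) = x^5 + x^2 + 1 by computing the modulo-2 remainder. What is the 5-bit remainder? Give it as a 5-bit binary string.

Modulo-2 division of 1111101010100 by 100101:
  pos 0: 111110 XOR 100101 = 011011
  pos 1: 110111 XOR 100101 = 010010
  pos 2: 100100 XOR 100101 = 000001
  pos 7: 110100 XOR 100101 = 010001
Remainder = 10001 (nonzero — an error is detected).

10001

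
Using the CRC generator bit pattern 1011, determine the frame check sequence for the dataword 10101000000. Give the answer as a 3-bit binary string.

111

Append 3 zeros: 10101000000000. Divide by 1011 (XOR where the leading bit is 1):
  pos 0: 1010 XOR 1011 = 0001
  pos 3: 1100 XOR 1011 = 0111
  pos 4: 1110 XOR 1011 = 0101
  pos 5: 1010 XOR 1011 = 0001
  pos 8: 1000 XOR 1011 = 0011
  pos 10: 1100 XOR 1011 = 0111
Remainder (last 3 bits) = 111. This is the CRC / FCS.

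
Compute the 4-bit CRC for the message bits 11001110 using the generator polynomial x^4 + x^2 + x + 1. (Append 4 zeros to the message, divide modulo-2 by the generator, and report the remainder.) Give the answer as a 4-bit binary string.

1011

Append 4 zeros: 110011100000. Divide by 10111 (XOR where the leading bit is 1):
  pos 0: 11001 XOR 10111 = 01110
  pos 1: 11101 XOR 10111 = 01010
  pos 2: 10101 XOR 10111 = 00010
  pos 5: 10000 XOR 10111 = 00111
  pos 7: 11100 XOR 10111 = 01011
Remainder (last 4 bits) = 1011. This is the CRC / FCS.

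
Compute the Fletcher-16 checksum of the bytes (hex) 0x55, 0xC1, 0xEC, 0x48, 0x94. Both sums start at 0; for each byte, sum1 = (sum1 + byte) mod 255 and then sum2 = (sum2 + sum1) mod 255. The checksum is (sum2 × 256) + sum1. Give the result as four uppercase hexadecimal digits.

Running sums (mod 255):
  after byte 0 (0x55): sum1=85, sum2=85
  after byte 1 (0xC1): sum1=23, sum2=108
  after byte 2 (0xEC): sum1=4, sum2=112
  after byte 3 (0x48): sum1=76, sum2=188
  after byte 4 (0x94): sum1=224, sum2=157
Checksum = sum2·256 + sum1 = 157·256 + 224 = 40416 = 0x9DE0.

9DE0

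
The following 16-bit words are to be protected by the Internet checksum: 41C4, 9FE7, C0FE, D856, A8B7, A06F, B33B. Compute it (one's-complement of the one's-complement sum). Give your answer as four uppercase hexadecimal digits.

One's-complement addition (fold any carry out of bit 15 back into bit 0):
  0x41C4 + 0x9FE7 = 0x0E1AB
  0xE1AB + 0xC0FE = 0x1A2A9 → wrap carry → 0xA2AA
  0xA2AA + 0xD856 = 0x17B00 → wrap carry → 0x7B01
  0x7B01 + 0xA8B7 = 0x123B8 → wrap carry → 0x23B9
  0x23B9 + 0xA06F = 0x0C428
  0xC428 + 0xB33B = 0x17763 → wrap carry → 0x7764
One's-complement sum = 0x7764.
Checksum = ~0x7764 & 0xFFFF = 0x889B.

889B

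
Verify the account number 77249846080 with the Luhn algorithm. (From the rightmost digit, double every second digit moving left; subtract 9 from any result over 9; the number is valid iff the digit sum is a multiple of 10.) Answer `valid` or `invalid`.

invalid

From the right, keep odd positions and double even positions (subtract 9 from any doubled value over 9):
  doubled (positions 2,4,...): 7 3 7 8 5 → sum 30
  kept (positions 1,3,...): 0 0 4 9 2 7 → sum 22
Total = 52.
52 mod 10 = 2, so the number is invalid.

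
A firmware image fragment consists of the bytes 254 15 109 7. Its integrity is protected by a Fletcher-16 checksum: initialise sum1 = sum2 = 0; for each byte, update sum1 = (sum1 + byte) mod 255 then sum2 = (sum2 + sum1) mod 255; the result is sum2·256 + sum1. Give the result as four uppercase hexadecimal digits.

0B82

Running sums (mod 255):
  after byte 0 (254): sum1=254, sum2=254
  after byte 1 (15): sum1=14, sum2=13
  after byte 2 (109): sum1=123, sum2=136
  after byte 3 (7): sum1=130, sum2=11
Checksum = sum2·256 + sum1 = 11·256 + 130 = 2946 = 0x0B82.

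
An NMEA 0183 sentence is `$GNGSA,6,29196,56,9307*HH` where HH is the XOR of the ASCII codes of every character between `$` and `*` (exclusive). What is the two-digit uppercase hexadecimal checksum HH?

51

XOR the ASCII codes of the payload characters:
  'G' = 0x47 → acc = 0x47
  'N' = 0x4E → acc = 0x09
  'G' = 0x47 → acc = 0x4E
  'S' = 0x53 → acc = 0x1D
  'A' = 0x41 → acc = 0x5C
  ',' = 0x2C → acc = 0x70
  '6' = 0x36 → acc = 0x46
  ',' = 0x2C → acc = 0x6A
  '2' = 0x32 → acc = 0x58
  '9' = 0x39 → acc = 0x61
  '1' = 0x31 → acc = 0x50
  '9' = 0x39 → acc = 0x69
  '6' = 0x36 → acc = 0x5F
  ',' = 0x2C → acc = 0x73
  '5' = 0x35 → acc = 0x46
  '6' = 0x36 → acc = 0x70
  ',' = 0x2C → acc = 0x5C
  '9' = 0x39 → acc = 0x65
  '3' = 0x33 → acc = 0x56
  '0' = 0x30 → acc = 0x66
  '7' = 0x37 → acc = 0x51
Checksum = 0x51.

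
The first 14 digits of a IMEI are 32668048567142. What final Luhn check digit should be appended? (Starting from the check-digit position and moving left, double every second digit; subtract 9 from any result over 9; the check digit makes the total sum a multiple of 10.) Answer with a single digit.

0

Partial digits right→left: 2 4 1 7 6 5 8 4 0 8 6 6 2 3
Double every second digit counting from the check-digit position (so the 1st, 3rd, 5th, ... of the partial from the right).
  doubled (with −9 where >9): 4 2 3 7 0 3 4 → sum 23
  kept as-is: 4 7 5 4 8 6 3 → sum 37
Total = 23 + 37 = 60.
Check digit = (10 − (60 mod 10)) mod 10 = 0.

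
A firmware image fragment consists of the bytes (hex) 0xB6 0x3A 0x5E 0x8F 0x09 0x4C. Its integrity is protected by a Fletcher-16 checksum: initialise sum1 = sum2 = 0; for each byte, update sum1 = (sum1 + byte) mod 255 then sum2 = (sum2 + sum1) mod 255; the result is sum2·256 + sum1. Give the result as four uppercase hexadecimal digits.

F134

Running sums (mod 255):
  after byte 0 (0xB6): sum1=182, sum2=182
  after byte 1 (0x3A): sum1=240, sum2=167
  after byte 2 (0x5E): sum1=79, sum2=246
  after byte 3 (0x8F): sum1=222, sum2=213
  after byte 4 (0x09): sum1=231, sum2=189
  after byte 5 (0x4C): sum1=52, sum2=241
Checksum = sum2·256 + sum1 = 241·256 + 52 = 61748 = 0xF134.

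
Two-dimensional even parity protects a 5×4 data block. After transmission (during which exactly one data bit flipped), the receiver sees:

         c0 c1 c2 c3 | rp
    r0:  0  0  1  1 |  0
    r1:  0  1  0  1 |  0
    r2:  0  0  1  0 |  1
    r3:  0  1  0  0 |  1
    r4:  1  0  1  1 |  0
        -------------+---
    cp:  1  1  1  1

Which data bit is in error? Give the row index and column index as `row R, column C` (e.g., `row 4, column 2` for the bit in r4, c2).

Recompute each row's even parity and compare to rp:
  r0: data parity 0, sent rp 0 → ok
  r1: data parity 0, sent rp 0 → ok
  r2: data parity 1, sent rp 1 → ok
  r3: data parity 1, sent rp 1 → ok
  r4: data parity 1, sent rp 0 → mismatch
Recompute each column's even parity and compare to cp:
  c0: data parity 1, sent cp 1 → ok
  c1: data parity 0, sent cp 1 → mismatch
  c2: data parity 1, sent cp 1 → ok
  c3: data parity 1, sent cp 1 → ok
Exactly one row (r4) and one column (c1) fail → the flipped bit is at their intersection.

row 4, column 1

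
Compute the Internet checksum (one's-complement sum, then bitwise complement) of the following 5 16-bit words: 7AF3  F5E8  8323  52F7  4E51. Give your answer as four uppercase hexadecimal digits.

6AB7

One's-complement addition (fold any carry out of bit 15 back into bit 0):
  0x7AF3 + 0xF5E8 = 0x170DB → wrap carry → 0x70DC
  0x70DC + 0x8323 = 0x0F3FF
  0xF3FF + 0x52F7 = 0x146F6 → wrap carry → 0x46F7
  0x46F7 + 0x4E51 = 0x09548
One's-complement sum = 0x9548.
Checksum = ~0x9548 & 0xFFFF = 0x6AB7.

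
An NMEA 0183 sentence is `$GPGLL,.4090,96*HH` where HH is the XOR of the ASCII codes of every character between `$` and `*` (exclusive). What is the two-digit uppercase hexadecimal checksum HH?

XOR the ASCII codes of the payload characters:
  'G' = 0x47 → acc = 0x47
  'P' = 0x50 → acc = 0x17
  'G' = 0x47 → acc = 0x50
  'L' = 0x4C → acc = 0x1C
  'L' = 0x4C → acc = 0x50
  ',' = 0x2C → acc = 0x7C
  '.' = 0x2E → acc = 0x52
  '4' = 0x34 → acc = 0x66
  '0' = 0x30 → acc = 0x56
  '9' = 0x39 → acc = 0x6F
  '0' = 0x30 → acc = 0x5F
  ',' = 0x2C → acc = 0x73
  '9' = 0x39 → acc = 0x4A
  '6' = 0x36 → acc = 0x7C
Checksum = 0x7C.

7C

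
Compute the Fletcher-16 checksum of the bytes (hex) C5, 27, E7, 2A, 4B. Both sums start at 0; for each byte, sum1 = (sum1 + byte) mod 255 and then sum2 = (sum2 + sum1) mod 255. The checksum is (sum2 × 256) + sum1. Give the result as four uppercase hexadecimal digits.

D04A

Running sums (mod 255):
  after byte 0 (C5): sum1=197, sum2=197
  after byte 1 (27): sum1=236, sum2=178
  after byte 2 (E7): sum1=212, sum2=135
  after byte 3 (2A): sum1=254, sum2=134
  after byte 4 (4B): sum1=74, sum2=208
Checksum = sum2·256 + sum1 = 208·256 + 74 = 53322 = 0xD04A.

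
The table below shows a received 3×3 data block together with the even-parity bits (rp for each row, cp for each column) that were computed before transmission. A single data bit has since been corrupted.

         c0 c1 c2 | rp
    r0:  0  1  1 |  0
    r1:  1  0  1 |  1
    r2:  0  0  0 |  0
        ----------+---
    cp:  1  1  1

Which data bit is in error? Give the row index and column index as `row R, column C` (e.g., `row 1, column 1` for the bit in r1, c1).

Recompute each row's even parity and compare to rp:
  r0: data parity 0, sent rp 0 → ok
  r1: data parity 0, sent rp 1 → mismatch
  r2: data parity 0, sent rp 0 → ok
Recompute each column's even parity and compare to cp:
  c0: data parity 1, sent cp 1 → ok
  c1: data parity 1, sent cp 1 → ok
  c2: data parity 0, sent cp 1 → mismatch
Exactly one row (r1) and one column (c2) fail → the flipped bit is at their intersection.

row 1, column 2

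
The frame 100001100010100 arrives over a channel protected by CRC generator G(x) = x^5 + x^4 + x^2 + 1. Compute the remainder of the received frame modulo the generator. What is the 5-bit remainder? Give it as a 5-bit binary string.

Modulo-2 division of 100001100010100 by 110101:
  pos 0: 100001 XOR 110101 = 010100
  pos 1: 101001 XOR 110101 = 011100
  pos 2: 111000 XOR 110101 = 001101
  pos 4: 110100 XOR 110101 = 000001
  pos 9: 110100 XOR 110101 = 000001
Remainder = 00001 (nonzero — an error is detected).

00001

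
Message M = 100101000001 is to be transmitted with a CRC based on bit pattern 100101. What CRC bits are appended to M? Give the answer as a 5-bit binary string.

00101

Append 5 zeros: 10010100000100000. Divide by 100101 (XOR where the leading bit is 1):
  pos 0: 100101 XOR 100101 = 000000
  pos 11: 100000 XOR 100101 = 000101
Remainder (last 5 bits) = 00101. This is the CRC / FCS.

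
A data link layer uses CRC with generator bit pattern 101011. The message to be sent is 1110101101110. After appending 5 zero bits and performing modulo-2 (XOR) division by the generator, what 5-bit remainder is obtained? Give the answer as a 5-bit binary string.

11001

Append 5 zeros: 111010110111000000. Divide by 101011 (XOR where the leading bit is 1):
  pos 0: 111010 XOR 101011 = 010001
  pos 1: 100011 XOR 101011 = 001000
  pos 3: 100010 XOR 101011 = 001001
  pos 5: 100111 XOR 101011 = 001100
  pos 7: 110010 XOR 101011 = 011001
  pos 8: 110010 XOR 101011 = 011001
  pos 9: 110010 XOR 101011 = 011001
  pos 10: 110010 XOR 101011 = 011001
  pos 11: 110010 XOR 101011 = 011001
  pos 12: 110010 XOR 101011 = 011001
Remainder (last 5 bits) = 11001. This is the CRC / FCS.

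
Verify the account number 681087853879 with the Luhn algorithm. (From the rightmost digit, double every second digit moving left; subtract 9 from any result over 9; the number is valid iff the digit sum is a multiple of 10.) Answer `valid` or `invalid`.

invalid

From the right, keep odd positions and double even positions (subtract 9 from any doubled value over 9):
  doubled (positions 2,4,...): 5 6 7 7 2 3 → sum 30
  kept (positions 1,3,...): 9 8 5 7 0 8 → sum 37
Total = 67.
67 mod 10 = 7, so the number is invalid.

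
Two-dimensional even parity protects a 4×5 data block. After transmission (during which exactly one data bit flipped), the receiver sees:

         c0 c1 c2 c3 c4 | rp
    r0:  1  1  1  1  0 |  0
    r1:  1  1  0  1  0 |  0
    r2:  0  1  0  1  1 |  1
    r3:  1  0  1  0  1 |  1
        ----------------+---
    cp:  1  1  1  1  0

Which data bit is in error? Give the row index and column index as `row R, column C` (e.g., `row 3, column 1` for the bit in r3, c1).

Recompute each row's even parity and compare to rp:
  r0: data parity 0, sent rp 0 → ok
  r1: data parity 1, sent rp 0 → mismatch
  r2: data parity 1, sent rp 1 → ok
  r3: data parity 1, sent rp 1 → ok
Recompute each column's even parity and compare to cp:
  c0: data parity 1, sent cp 1 → ok
  c1: data parity 1, sent cp 1 → ok
  c2: data parity 0, sent cp 1 → mismatch
  c3: data parity 1, sent cp 1 → ok
  c4: data parity 0, sent cp 0 → ok
Exactly one row (r1) and one column (c2) fail → the flipped bit is at their intersection.

row 1, column 2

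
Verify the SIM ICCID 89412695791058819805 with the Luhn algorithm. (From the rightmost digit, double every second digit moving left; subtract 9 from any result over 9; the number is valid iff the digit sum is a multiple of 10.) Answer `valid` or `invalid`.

invalid

From the right, keep odd positions and double even positions (subtract 9 from any doubled value over 9):
  doubled (positions 2,4,...): 0 9 7 1 2 5 9 4 8 7 → sum 52
  kept (positions 1,3,...): 5 8 1 8 0 9 5 6 1 9 → sum 52
Total = 104.
104 mod 10 = 4, so the number is invalid.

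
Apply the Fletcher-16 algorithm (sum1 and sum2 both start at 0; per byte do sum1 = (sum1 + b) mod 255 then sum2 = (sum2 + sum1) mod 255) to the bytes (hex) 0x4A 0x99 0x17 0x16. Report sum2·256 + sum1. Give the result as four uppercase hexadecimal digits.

3A11

Running sums (mod 255):
  after byte 0 (0x4A): sum1=74, sum2=74
  after byte 1 (0x99): sum1=227, sum2=46
  after byte 2 (0x17): sum1=250, sum2=41
  after byte 3 (0x16): sum1=17, sum2=58
Checksum = sum2·256 + sum1 = 58·256 + 17 = 14865 = 0x3A11.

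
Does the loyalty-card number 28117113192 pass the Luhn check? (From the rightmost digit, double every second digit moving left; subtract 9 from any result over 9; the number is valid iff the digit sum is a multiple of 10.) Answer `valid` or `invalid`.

valid

From the right, keep odd positions and double even positions (subtract 9 from any doubled value over 9):
  doubled (positions 2,4,...): 9 6 2 2 7 → sum 26
  kept (positions 1,3,...): 2 1 1 7 1 2 → sum 14
Total = 40.
40 mod 10 = 0, so the number is valid.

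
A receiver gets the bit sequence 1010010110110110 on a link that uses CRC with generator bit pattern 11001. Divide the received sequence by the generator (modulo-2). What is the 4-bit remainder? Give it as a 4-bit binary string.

Modulo-2 division of 1010010110110110 by 11001:
  pos 0: 10100 XOR 11001 = 01101
  pos 1: 11011 XOR 11001 = 00010
  pos 4: 10011 XOR 11001 = 01010
  pos 5: 10100 XOR 11001 = 01101
  pos 6: 11011 XOR 11001 = 00010
  pos 9: 10101 XOR 11001 = 01100
  pos 10: 11001 XOR 11001 = 00000
Remainder = 0000 (zero — the frame passes the CRC check).

0000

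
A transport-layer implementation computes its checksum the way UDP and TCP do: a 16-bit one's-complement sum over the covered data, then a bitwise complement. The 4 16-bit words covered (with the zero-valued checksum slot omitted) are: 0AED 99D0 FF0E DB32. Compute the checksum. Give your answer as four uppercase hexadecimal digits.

8100

One's-complement addition (fold any carry out of bit 15 back into bit 0):
  0x0AED + 0x99D0 = 0x0A4BD
  0xA4BD + 0xFF0E = 0x1A3CB → wrap carry → 0xA3CC
  0xA3CC + 0xDB32 = 0x17EFE → wrap carry → 0x7EFF
One's-complement sum = 0x7EFF.
Checksum = ~0x7EFF & 0xFFFF = 0x8100.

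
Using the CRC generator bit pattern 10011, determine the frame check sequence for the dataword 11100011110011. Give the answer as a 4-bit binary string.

0100

Append 4 zeros: 111000111100110000. Divide by 10011 (XOR where the leading bit is 1):
  pos 0: 11100 XOR 10011 = 01111
  pos 1: 11110 XOR 10011 = 01101
  pos 2: 11011 XOR 10011 = 01000
  pos 3: 10001 XOR 10011 = 00010
  pos 6: 10110 XOR 10011 = 00101
  pos 8: 10101 XOR 10011 = 00110
  pos 10: 11010 XOR 10011 = 01001
  pos 11: 10010 XOR 10011 = 00001
Remainder (last 4 bits) = 0100. This is the CRC / FCS.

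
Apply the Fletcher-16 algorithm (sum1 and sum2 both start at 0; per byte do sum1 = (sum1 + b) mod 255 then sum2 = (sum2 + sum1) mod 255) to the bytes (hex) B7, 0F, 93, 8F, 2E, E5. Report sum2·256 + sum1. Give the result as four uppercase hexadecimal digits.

D8FD

Running sums (mod 255):
  after byte 0 (B7): sum1=183, sum2=183
  after byte 1 (0F): sum1=198, sum2=126
  after byte 2 (93): sum1=90, sum2=216
  after byte 3 (8F): sum1=233, sum2=194
  after byte 4 (2E): sum1=24, sum2=218
  after byte 5 (E5): sum1=253, sum2=216
Checksum = sum2·256 + sum1 = 216·256 + 253 = 55549 = 0xD8FD.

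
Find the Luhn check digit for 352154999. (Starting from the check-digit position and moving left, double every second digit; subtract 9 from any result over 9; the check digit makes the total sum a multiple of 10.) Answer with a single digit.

Partial digits right→left: 9 9 9 4 5 1 2 5 3
Double every second digit counting from the check-digit position (so the 1st, 3rd, 5th, ... of the partial from the right).
  doubled (with −9 where >9): 9 9 1 4 6 → sum 29
  kept as-is: 9 4 1 5 → sum 19
Total = 29 + 19 = 48.
Check digit = (10 − (48 mod 10)) mod 10 = 2.

2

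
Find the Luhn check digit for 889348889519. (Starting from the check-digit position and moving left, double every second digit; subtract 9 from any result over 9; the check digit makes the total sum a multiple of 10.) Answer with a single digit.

4

Partial digits right→left: 9 1 5 9 8 8 8 4 3 9 8 8
Double every second digit counting from the check-digit position (so the 1st, 3rd, 5th, ... of the partial from the right).
  doubled (with −9 where >9): 9 1 7 7 6 7 → sum 37
  kept as-is: 1 9 8 4 9 8 → sum 39
Total = 37 + 39 = 76.
Check digit = (10 − (76 mod 10)) mod 10 = 4.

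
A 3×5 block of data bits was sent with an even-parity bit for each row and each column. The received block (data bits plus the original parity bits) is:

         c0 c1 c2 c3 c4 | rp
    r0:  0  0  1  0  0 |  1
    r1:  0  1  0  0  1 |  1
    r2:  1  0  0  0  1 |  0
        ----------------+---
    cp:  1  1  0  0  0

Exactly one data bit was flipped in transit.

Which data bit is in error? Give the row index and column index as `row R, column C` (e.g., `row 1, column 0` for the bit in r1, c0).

Recompute each row's even parity and compare to rp:
  r0: data parity 1, sent rp 1 → ok
  r1: data parity 0, sent rp 1 → mismatch
  r2: data parity 0, sent rp 0 → ok
Recompute each column's even parity and compare to cp:
  c0: data parity 1, sent cp 1 → ok
  c1: data parity 1, sent cp 1 → ok
  c2: data parity 1, sent cp 0 → mismatch
  c3: data parity 0, sent cp 0 → ok
  c4: data parity 0, sent cp 0 → ok
Exactly one row (r1) and one column (c2) fail → the flipped bit is at their intersection.

row 1, column 2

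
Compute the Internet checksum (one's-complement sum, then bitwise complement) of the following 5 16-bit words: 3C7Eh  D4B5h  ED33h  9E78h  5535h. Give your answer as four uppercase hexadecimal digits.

One's-complement addition (fold any carry out of bit 15 back into bit 0):
  0x3C7E + 0xD4B5 = 0x11133 → wrap carry → 0x1134
  0x1134 + 0xED33 = 0x0FE67
  0xFE67 + 0x9E78 = 0x19CDF → wrap carry → 0x9CE0
  0x9CE0 + 0x5535 = 0x0F215
One's-complement sum = 0xF215.
Checksum = ~0xF215 & 0xFFFF = 0x0DEA.

0DEA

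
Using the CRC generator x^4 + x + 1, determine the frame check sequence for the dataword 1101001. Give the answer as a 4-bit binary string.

Append 4 zeros: 11010010000. Divide by 10011 (XOR where the leading bit is 1):
  pos 0: 11010 XOR 10011 = 01001
  pos 1: 10010 XOR 10011 = 00001
  pos 5: 11000 XOR 10011 = 01011
  pos 6: 10110 XOR 10011 = 00101
Remainder (last 4 bits) = 0101. This is the CRC / FCS.

0101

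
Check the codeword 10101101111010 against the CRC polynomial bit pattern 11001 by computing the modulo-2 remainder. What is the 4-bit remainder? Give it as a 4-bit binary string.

0111

Modulo-2 division of 10101101111010 by 11001:
  pos 0: 10101 XOR 11001 = 01100
  pos 1: 11001 XOR 11001 = 00000
  pos 7: 11110 XOR 11001 = 00111
  pos 9: 11110 XOR 11001 = 00111
Remainder = 0111 (nonzero — an error is detected).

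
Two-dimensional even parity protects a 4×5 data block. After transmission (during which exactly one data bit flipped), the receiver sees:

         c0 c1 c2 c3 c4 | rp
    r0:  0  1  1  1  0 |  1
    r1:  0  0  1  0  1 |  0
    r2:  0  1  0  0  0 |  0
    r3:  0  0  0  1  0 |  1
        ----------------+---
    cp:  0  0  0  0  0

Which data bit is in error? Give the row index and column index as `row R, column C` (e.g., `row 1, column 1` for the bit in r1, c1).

Recompute each row's even parity and compare to rp:
  r0: data parity 1, sent rp 1 → ok
  r1: data parity 0, sent rp 0 → ok
  r2: data parity 1, sent rp 0 → mismatch
  r3: data parity 1, sent rp 1 → ok
Recompute each column's even parity and compare to cp:
  c0: data parity 0, sent cp 0 → ok
  c1: data parity 0, sent cp 0 → ok
  c2: data parity 0, sent cp 0 → ok
  c3: data parity 0, sent cp 0 → ok
  c4: data parity 1, sent cp 0 → mismatch
Exactly one row (r2) and one column (c4) fail → the flipped bit is at their intersection.

row 2, column 4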